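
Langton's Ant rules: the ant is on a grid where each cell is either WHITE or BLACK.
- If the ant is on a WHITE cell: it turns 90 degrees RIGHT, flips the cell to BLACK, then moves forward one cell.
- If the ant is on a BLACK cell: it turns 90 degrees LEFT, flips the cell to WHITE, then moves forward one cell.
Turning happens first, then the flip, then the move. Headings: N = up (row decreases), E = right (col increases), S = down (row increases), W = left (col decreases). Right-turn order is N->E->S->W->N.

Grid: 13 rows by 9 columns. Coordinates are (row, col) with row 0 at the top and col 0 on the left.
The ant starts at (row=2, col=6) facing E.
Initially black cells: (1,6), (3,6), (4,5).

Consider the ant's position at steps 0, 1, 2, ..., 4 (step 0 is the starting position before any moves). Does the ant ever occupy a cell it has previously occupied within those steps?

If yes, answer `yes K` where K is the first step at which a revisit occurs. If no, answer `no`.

Step 1: on WHITE (2,6): turn R to S, flip to black, move to (3,6). |black|=4 — new cell
Step 2: on BLACK (3,6): turn L to E, flip to white, move to (3,7). |black|=3 — new cell
Step 3: on WHITE (3,7): turn R to S, flip to black, move to (4,7). |black|=4 — new cell
Step 4: on WHITE (4,7): turn R to W, flip to black, move to (4,6). |black|=5 — new cell
No revisit within 4 steps.

Answer: no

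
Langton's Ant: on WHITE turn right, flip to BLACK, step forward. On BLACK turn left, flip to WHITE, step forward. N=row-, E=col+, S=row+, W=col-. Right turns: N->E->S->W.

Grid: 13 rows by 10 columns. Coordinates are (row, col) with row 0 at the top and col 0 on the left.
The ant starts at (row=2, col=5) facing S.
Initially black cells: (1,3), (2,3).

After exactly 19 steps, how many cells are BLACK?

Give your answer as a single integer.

Answer: 9

Derivation:
Step 1: on WHITE (2,5): turn R to W, flip to black, move to (2,4). |black|=3
Step 2: on WHITE (2,4): turn R to N, flip to black, move to (1,4). |black|=4
Step 3: on WHITE (1,4): turn R to E, flip to black, move to (1,5). |black|=5
Step 4: on WHITE (1,5): turn R to S, flip to black, move to (2,5). |black|=6
Step 5: on BLACK (2,5): turn L to E, flip to white, move to (2,6). |black|=5
Step 6: on WHITE (2,6): turn R to S, flip to black, move to (3,6). |black|=6
Step 7: on WHITE (3,6): turn R to W, flip to black, move to (3,5). |black|=7
Step 8: on WHITE (3,5): turn R to N, flip to black, move to (2,5). |black|=8
Step 9: on WHITE (2,5): turn R to E, flip to black, move to (2,6). |black|=9
Step 10: on BLACK (2,6): turn L to N, flip to white, move to (1,6). |black|=8
Step 11: on WHITE (1,6): turn R to E, flip to black, move to (1,7). |black|=9
Step 12: on WHITE (1,7): turn R to S, flip to black, move to (2,7). |black|=10
Step 13: on WHITE (2,7): turn R to W, flip to black, move to (2,6). |black|=11
Step 14: on WHITE (2,6): turn R to N, flip to black, move to (1,6). |black|=12
Step 15: on BLACK (1,6): turn L to W, flip to white, move to (1,5). |black|=11
Step 16: on BLACK (1,5): turn L to S, flip to white, move to (2,5). |black|=10
Step 17: on BLACK (2,5): turn L to E, flip to white, move to (2,6). |black|=9
Step 18: on BLACK (2,6): turn L to N, flip to white, move to (1,6). |black|=8
Step 19: on WHITE (1,6): turn R to E, flip to black, move to (1,7). |black|=9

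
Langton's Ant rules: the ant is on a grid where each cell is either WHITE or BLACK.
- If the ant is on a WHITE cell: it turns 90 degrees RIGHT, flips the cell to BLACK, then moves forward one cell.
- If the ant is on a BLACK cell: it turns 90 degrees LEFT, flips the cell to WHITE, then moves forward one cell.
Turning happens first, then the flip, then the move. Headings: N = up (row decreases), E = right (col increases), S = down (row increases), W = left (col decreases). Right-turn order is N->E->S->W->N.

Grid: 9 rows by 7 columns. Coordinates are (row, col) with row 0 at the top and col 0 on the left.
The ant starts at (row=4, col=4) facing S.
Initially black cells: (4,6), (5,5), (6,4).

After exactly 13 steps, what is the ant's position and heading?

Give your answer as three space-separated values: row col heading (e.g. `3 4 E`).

Answer: 4 5 W

Derivation:
Step 1: on WHITE (4,4): turn R to W, flip to black, move to (4,3). |black|=4
Step 2: on WHITE (4,3): turn R to N, flip to black, move to (3,3). |black|=5
Step 3: on WHITE (3,3): turn R to E, flip to black, move to (3,4). |black|=6
Step 4: on WHITE (3,4): turn R to S, flip to black, move to (4,4). |black|=7
Step 5: on BLACK (4,4): turn L to E, flip to white, move to (4,5). |black|=6
Step 6: on WHITE (4,5): turn R to S, flip to black, move to (5,5). |black|=7
Step 7: on BLACK (5,5): turn L to E, flip to white, move to (5,6). |black|=6
Step 8: on WHITE (5,6): turn R to S, flip to black, move to (6,6). |black|=7
Step 9: on WHITE (6,6): turn R to W, flip to black, move to (6,5). |black|=8
Step 10: on WHITE (6,5): turn R to N, flip to black, move to (5,5). |black|=9
Step 11: on WHITE (5,5): turn R to E, flip to black, move to (5,6). |black|=10
Step 12: on BLACK (5,6): turn L to N, flip to white, move to (4,6). |black|=9
Step 13: on BLACK (4,6): turn L to W, flip to white, move to (4,5). |black|=8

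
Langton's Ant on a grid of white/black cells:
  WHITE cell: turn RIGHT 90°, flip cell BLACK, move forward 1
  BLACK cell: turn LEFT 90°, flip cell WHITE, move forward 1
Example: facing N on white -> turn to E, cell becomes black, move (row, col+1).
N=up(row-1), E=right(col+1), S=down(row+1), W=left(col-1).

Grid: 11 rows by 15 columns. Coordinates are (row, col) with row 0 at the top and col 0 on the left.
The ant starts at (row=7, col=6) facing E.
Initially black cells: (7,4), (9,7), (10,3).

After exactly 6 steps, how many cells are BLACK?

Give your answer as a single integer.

Step 1: on WHITE (7,6): turn R to S, flip to black, move to (8,6). |black|=4
Step 2: on WHITE (8,6): turn R to W, flip to black, move to (8,5). |black|=5
Step 3: on WHITE (8,5): turn R to N, flip to black, move to (7,5). |black|=6
Step 4: on WHITE (7,5): turn R to E, flip to black, move to (7,6). |black|=7
Step 5: on BLACK (7,6): turn L to N, flip to white, move to (6,6). |black|=6
Step 6: on WHITE (6,6): turn R to E, flip to black, move to (6,7). |black|=7

Answer: 7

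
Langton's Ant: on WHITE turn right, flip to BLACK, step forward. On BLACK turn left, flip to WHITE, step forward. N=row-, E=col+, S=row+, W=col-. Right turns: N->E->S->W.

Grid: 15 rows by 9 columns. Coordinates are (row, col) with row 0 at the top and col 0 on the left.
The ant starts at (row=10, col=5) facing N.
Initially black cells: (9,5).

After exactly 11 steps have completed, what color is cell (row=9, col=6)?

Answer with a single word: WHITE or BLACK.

Answer: BLACK

Derivation:
Step 1: on WHITE (10,5): turn R to E, flip to black, move to (10,6). |black|=2
Step 2: on WHITE (10,6): turn R to S, flip to black, move to (11,6). |black|=3
Step 3: on WHITE (11,6): turn R to W, flip to black, move to (11,5). |black|=4
Step 4: on WHITE (11,5): turn R to N, flip to black, move to (10,5). |black|=5
Step 5: on BLACK (10,5): turn L to W, flip to white, move to (10,4). |black|=4
Step 6: on WHITE (10,4): turn R to N, flip to black, move to (9,4). |black|=5
Step 7: on WHITE (9,4): turn R to E, flip to black, move to (9,5). |black|=6
Step 8: on BLACK (9,5): turn L to N, flip to white, move to (8,5). |black|=5
Step 9: on WHITE (8,5): turn R to E, flip to black, move to (8,6). |black|=6
Step 10: on WHITE (8,6): turn R to S, flip to black, move to (9,6). |black|=7
Step 11: on WHITE (9,6): turn R to W, flip to black, move to (9,5). |black|=8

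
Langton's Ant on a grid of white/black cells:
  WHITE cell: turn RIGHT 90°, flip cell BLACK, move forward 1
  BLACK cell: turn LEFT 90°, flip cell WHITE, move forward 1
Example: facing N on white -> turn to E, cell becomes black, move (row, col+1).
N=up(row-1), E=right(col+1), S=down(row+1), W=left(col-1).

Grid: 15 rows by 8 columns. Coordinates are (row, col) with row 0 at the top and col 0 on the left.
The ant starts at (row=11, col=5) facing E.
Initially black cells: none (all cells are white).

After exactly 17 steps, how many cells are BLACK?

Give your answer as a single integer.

Step 1: on WHITE (11,5): turn R to S, flip to black, move to (12,5). |black|=1
Step 2: on WHITE (12,5): turn R to W, flip to black, move to (12,4). |black|=2
Step 3: on WHITE (12,4): turn R to N, flip to black, move to (11,4). |black|=3
Step 4: on WHITE (11,4): turn R to E, flip to black, move to (11,5). |black|=4
Step 5: on BLACK (11,5): turn L to N, flip to white, move to (10,5). |black|=3
Step 6: on WHITE (10,5): turn R to E, flip to black, move to (10,6). |black|=4
Step 7: on WHITE (10,6): turn R to S, flip to black, move to (11,6). |black|=5
Step 8: on WHITE (11,6): turn R to W, flip to black, move to (11,5). |black|=6
Step 9: on WHITE (11,5): turn R to N, flip to black, move to (10,5). |black|=7
Step 10: on BLACK (10,5): turn L to W, flip to white, move to (10,4). |black|=6
Step 11: on WHITE (10,4): turn R to N, flip to black, move to (9,4). |black|=7
Step 12: on WHITE (9,4): turn R to E, flip to black, move to (9,5). |black|=8
Step 13: on WHITE (9,5): turn R to S, flip to black, move to (10,5). |black|=9
Step 14: on WHITE (10,5): turn R to W, flip to black, move to (10,4). |black|=10
Step 15: on BLACK (10,4): turn L to S, flip to white, move to (11,4). |black|=9
Step 16: on BLACK (11,4): turn L to E, flip to white, move to (11,5). |black|=8
Step 17: on BLACK (11,5): turn L to N, flip to white, move to (10,5). |black|=7

Answer: 7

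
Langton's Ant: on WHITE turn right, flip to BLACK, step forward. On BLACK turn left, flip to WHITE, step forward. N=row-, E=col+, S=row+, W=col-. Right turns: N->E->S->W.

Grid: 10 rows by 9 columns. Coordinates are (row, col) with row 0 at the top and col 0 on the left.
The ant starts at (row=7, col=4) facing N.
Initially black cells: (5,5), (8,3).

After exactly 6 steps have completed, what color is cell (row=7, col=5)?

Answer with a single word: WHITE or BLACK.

Answer: BLACK

Derivation:
Step 1: on WHITE (7,4): turn R to E, flip to black, move to (7,5). |black|=3
Step 2: on WHITE (7,5): turn R to S, flip to black, move to (8,5). |black|=4
Step 3: on WHITE (8,5): turn R to W, flip to black, move to (8,4). |black|=5
Step 4: on WHITE (8,4): turn R to N, flip to black, move to (7,4). |black|=6
Step 5: on BLACK (7,4): turn L to W, flip to white, move to (7,3). |black|=5
Step 6: on WHITE (7,3): turn R to N, flip to black, move to (6,3). |black|=6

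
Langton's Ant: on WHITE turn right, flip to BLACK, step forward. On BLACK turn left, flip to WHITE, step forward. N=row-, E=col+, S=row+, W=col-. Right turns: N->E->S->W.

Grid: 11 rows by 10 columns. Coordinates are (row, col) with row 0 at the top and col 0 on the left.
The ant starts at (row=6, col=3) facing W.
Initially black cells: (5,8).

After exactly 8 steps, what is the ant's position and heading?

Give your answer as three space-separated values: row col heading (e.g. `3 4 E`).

Step 1: on WHITE (6,3): turn R to N, flip to black, move to (5,3). |black|=2
Step 2: on WHITE (5,3): turn R to E, flip to black, move to (5,4). |black|=3
Step 3: on WHITE (5,4): turn R to S, flip to black, move to (6,4). |black|=4
Step 4: on WHITE (6,4): turn R to W, flip to black, move to (6,3). |black|=5
Step 5: on BLACK (6,3): turn L to S, flip to white, move to (7,3). |black|=4
Step 6: on WHITE (7,3): turn R to W, flip to black, move to (7,2). |black|=5
Step 7: on WHITE (7,2): turn R to N, flip to black, move to (6,2). |black|=6
Step 8: on WHITE (6,2): turn R to E, flip to black, move to (6,3). |black|=7

Answer: 6 3 E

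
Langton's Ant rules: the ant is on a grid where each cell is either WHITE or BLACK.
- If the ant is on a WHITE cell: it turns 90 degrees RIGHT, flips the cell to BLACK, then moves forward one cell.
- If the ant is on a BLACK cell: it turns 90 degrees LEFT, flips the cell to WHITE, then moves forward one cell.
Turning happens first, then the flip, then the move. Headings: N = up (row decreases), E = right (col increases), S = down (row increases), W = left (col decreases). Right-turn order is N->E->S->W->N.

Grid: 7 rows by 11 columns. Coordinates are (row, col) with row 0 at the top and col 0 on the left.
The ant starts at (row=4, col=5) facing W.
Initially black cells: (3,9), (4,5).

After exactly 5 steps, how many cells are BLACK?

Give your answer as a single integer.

Answer: 5

Derivation:
Step 1: on BLACK (4,5): turn L to S, flip to white, move to (5,5). |black|=1
Step 2: on WHITE (5,5): turn R to W, flip to black, move to (5,4). |black|=2
Step 3: on WHITE (5,4): turn R to N, flip to black, move to (4,4). |black|=3
Step 4: on WHITE (4,4): turn R to E, flip to black, move to (4,5). |black|=4
Step 5: on WHITE (4,5): turn R to S, flip to black, move to (5,5). |black|=5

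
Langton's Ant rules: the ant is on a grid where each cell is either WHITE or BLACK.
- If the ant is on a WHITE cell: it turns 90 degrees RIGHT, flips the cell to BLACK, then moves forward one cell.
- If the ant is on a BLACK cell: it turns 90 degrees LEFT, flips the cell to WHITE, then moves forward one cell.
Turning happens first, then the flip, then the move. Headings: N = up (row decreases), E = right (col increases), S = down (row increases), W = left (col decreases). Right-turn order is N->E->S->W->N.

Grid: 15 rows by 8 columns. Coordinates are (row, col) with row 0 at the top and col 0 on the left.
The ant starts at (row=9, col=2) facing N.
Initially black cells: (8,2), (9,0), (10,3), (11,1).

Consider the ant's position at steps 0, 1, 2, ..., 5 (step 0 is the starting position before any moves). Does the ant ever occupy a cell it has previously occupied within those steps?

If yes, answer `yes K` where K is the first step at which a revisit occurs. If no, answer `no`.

Step 1: on WHITE (9,2): turn R to E, flip to black, move to (9,3). |black|=5 — new cell
Step 2: on WHITE (9,3): turn R to S, flip to black, move to (10,3). |black|=6 — new cell
Step 3: on BLACK (10,3): turn L to E, flip to white, move to (10,4). |black|=5 — new cell
Step 4: on WHITE (10,4): turn R to S, flip to black, move to (11,4). |black|=6 — new cell
Step 5: on WHITE (11,4): turn R to W, flip to black, move to (11,3). |black|=7 — new cell
No revisit within 5 steps.

Answer: no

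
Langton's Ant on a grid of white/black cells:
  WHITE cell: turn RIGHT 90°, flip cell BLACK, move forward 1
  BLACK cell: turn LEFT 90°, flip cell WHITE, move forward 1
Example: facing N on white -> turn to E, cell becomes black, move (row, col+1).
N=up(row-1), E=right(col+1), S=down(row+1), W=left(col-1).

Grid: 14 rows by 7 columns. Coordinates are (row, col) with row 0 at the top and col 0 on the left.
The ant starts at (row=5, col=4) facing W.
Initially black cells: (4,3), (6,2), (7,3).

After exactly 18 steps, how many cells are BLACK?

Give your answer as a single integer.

Answer: 9

Derivation:
Step 1: on WHITE (5,4): turn R to N, flip to black, move to (4,4). |black|=4
Step 2: on WHITE (4,4): turn R to E, flip to black, move to (4,5). |black|=5
Step 3: on WHITE (4,5): turn R to S, flip to black, move to (5,5). |black|=6
Step 4: on WHITE (5,5): turn R to W, flip to black, move to (5,4). |black|=7
Step 5: on BLACK (5,4): turn L to S, flip to white, move to (6,4). |black|=6
Step 6: on WHITE (6,4): turn R to W, flip to black, move to (6,3). |black|=7
Step 7: on WHITE (6,3): turn R to N, flip to black, move to (5,3). |black|=8
Step 8: on WHITE (5,3): turn R to E, flip to black, move to (5,4). |black|=9
Step 9: on WHITE (5,4): turn R to S, flip to black, move to (6,4). |black|=10
Step 10: on BLACK (6,4): turn L to E, flip to white, move to (6,5). |black|=9
Step 11: on WHITE (6,5): turn R to S, flip to black, move to (7,5). |black|=10
Step 12: on WHITE (7,5): turn R to W, flip to black, move to (7,4). |black|=11
Step 13: on WHITE (7,4): turn R to N, flip to black, move to (6,4). |black|=12
Step 14: on WHITE (6,4): turn R to E, flip to black, move to (6,5). |black|=13
Step 15: on BLACK (6,5): turn L to N, flip to white, move to (5,5). |black|=12
Step 16: on BLACK (5,5): turn L to W, flip to white, move to (5,4). |black|=11
Step 17: on BLACK (5,4): turn L to S, flip to white, move to (6,4). |black|=10
Step 18: on BLACK (6,4): turn L to E, flip to white, move to (6,5). |black|=9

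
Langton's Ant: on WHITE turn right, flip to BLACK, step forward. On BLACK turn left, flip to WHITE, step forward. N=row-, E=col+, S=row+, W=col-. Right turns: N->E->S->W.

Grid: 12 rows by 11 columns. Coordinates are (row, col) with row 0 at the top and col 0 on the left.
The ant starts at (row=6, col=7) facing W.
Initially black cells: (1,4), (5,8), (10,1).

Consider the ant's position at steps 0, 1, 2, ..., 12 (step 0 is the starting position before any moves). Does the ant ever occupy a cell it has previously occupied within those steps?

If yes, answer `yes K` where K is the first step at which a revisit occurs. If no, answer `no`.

Answer: yes 6

Derivation:
Step 1: on WHITE (6,7): turn R to N, flip to black, move to (5,7). |black|=4 — new cell
Step 2: on WHITE (5,7): turn R to E, flip to black, move to (5,8). |black|=5 — new cell
Step 3: on BLACK (5,8): turn L to N, flip to white, move to (4,8). |black|=4 — new cell
Step 4: on WHITE (4,8): turn R to E, flip to black, move to (4,9). |black|=5 — new cell
Step 5: on WHITE (4,9): turn R to S, flip to black, move to (5,9). |black|=6 — new cell
Step 6: on WHITE (5,9): turn R to W, flip to black, move to (5,8). |black|=7 — REVISIT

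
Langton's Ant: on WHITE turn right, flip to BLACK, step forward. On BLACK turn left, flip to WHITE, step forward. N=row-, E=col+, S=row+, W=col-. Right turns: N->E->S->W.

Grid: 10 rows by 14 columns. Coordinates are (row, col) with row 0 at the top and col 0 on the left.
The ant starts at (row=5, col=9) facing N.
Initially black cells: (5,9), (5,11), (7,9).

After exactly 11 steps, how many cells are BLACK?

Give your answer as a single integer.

Step 1: on BLACK (5,9): turn L to W, flip to white, move to (5,8). |black|=2
Step 2: on WHITE (5,8): turn R to N, flip to black, move to (4,8). |black|=3
Step 3: on WHITE (4,8): turn R to E, flip to black, move to (4,9). |black|=4
Step 4: on WHITE (4,9): turn R to S, flip to black, move to (5,9). |black|=5
Step 5: on WHITE (5,9): turn R to W, flip to black, move to (5,8). |black|=6
Step 6: on BLACK (5,8): turn L to S, flip to white, move to (6,8). |black|=5
Step 7: on WHITE (6,8): turn R to W, flip to black, move to (6,7). |black|=6
Step 8: on WHITE (6,7): turn R to N, flip to black, move to (5,7). |black|=7
Step 9: on WHITE (5,7): turn R to E, flip to black, move to (5,8). |black|=8
Step 10: on WHITE (5,8): turn R to S, flip to black, move to (6,8). |black|=9
Step 11: on BLACK (6,8): turn L to E, flip to white, move to (6,9). |black|=8

Answer: 8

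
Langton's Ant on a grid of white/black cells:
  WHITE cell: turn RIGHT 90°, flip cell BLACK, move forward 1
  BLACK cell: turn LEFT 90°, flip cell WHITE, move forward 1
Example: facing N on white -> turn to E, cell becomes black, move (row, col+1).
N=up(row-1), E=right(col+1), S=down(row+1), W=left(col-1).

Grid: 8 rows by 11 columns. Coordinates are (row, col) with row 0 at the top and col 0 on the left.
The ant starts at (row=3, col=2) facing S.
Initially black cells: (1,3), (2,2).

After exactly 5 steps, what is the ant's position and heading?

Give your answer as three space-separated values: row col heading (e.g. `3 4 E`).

Answer: 1 3 E

Derivation:
Step 1: on WHITE (3,2): turn R to W, flip to black, move to (3,1). |black|=3
Step 2: on WHITE (3,1): turn R to N, flip to black, move to (2,1). |black|=4
Step 3: on WHITE (2,1): turn R to E, flip to black, move to (2,2). |black|=5
Step 4: on BLACK (2,2): turn L to N, flip to white, move to (1,2). |black|=4
Step 5: on WHITE (1,2): turn R to E, flip to black, move to (1,3). |black|=5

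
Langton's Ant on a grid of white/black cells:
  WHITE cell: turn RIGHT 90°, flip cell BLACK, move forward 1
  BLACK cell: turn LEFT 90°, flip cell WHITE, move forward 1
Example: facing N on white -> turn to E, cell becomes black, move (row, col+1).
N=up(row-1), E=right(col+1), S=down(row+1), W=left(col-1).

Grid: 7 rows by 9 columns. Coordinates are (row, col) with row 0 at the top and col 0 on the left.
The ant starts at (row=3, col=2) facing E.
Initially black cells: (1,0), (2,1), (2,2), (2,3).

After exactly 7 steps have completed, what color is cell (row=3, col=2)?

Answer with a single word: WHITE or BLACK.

Step 1: on WHITE (3,2): turn R to S, flip to black, move to (4,2). |black|=5
Step 2: on WHITE (4,2): turn R to W, flip to black, move to (4,1). |black|=6
Step 3: on WHITE (4,1): turn R to N, flip to black, move to (3,1). |black|=7
Step 4: on WHITE (3,1): turn R to E, flip to black, move to (3,2). |black|=8
Step 5: on BLACK (3,2): turn L to N, flip to white, move to (2,2). |black|=7
Step 6: on BLACK (2,2): turn L to W, flip to white, move to (2,1). |black|=6
Step 7: on BLACK (2,1): turn L to S, flip to white, move to (3,1). |black|=5

Answer: WHITE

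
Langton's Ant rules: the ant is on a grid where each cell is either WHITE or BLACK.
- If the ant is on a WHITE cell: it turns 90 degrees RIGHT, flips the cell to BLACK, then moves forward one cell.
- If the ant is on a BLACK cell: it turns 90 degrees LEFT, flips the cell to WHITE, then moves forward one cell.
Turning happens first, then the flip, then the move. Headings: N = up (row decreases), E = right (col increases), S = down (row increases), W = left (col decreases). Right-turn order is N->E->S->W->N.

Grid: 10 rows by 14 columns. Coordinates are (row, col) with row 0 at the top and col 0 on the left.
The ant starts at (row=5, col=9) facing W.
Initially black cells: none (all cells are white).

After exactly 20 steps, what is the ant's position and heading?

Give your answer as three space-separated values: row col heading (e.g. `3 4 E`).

Step 1: on WHITE (5,9): turn R to N, flip to black, move to (4,9). |black|=1
Step 2: on WHITE (4,9): turn R to E, flip to black, move to (4,10). |black|=2
Step 3: on WHITE (4,10): turn R to S, flip to black, move to (5,10). |black|=3
Step 4: on WHITE (5,10): turn R to W, flip to black, move to (5,9). |black|=4
Step 5: on BLACK (5,9): turn L to S, flip to white, move to (6,9). |black|=3
Step 6: on WHITE (6,9): turn R to W, flip to black, move to (6,8). |black|=4
Step 7: on WHITE (6,8): turn R to N, flip to black, move to (5,8). |black|=5
Step 8: on WHITE (5,8): turn R to E, flip to black, move to (5,9). |black|=6
Step 9: on WHITE (5,9): turn R to S, flip to black, move to (6,9). |black|=7
Step 10: on BLACK (6,9): turn L to E, flip to white, move to (6,10). |black|=6
Step 11: on WHITE (6,10): turn R to S, flip to black, move to (7,10). |black|=7
Step 12: on WHITE (7,10): turn R to W, flip to black, move to (7,9). |black|=8
Step 13: on WHITE (7,9): turn R to N, flip to black, move to (6,9). |black|=9
Step 14: on WHITE (6,9): turn R to E, flip to black, move to (6,10). |black|=10
Step 15: on BLACK (6,10): turn L to N, flip to white, move to (5,10). |black|=9
Step 16: on BLACK (5,10): turn L to W, flip to white, move to (5,9). |black|=8
Step 17: on BLACK (5,9): turn L to S, flip to white, move to (6,9). |black|=7
Step 18: on BLACK (6,9): turn L to E, flip to white, move to (6,10). |black|=6
Step 19: on WHITE (6,10): turn R to S, flip to black, move to (7,10). |black|=7
Step 20: on BLACK (7,10): turn L to E, flip to white, move to (7,11). |black|=6

Answer: 7 11 E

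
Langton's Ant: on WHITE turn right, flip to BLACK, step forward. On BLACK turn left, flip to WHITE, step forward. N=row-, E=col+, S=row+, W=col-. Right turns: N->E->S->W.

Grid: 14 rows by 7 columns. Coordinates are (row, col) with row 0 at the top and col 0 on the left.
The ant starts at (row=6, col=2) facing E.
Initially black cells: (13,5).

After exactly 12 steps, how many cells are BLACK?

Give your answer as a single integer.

Answer: 9

Derivation:
Step 1: on WHITE (6,2): turn R to S, flip to black, move to (7,2). |black|=2
Step 2: on WHITE (7,2): turn R to W, flip to black, move to (7,1). |black|=3
Step 3: on WHITE (7,1): turn R to N, flip to black, move to (6,1). |black|=4
Step 4: on WHITE (6,1): turn R to E, flip to black, move to (6,2). |black|=5
Step 5: on BLACK (6,2): turn L to N, flip to white, move to (5,2). |black|=4
Step 6: on WHITE (5,2): turn R to E, flip to black, move to (5,3). |black|=5
Step 7: on WHITE (5,3): turn R to S, flip to black, move to (6,3). |black|=6
Step 8: on WHITE (6,3): turn R to W, flip to black, move to (6,2). |black|=7
Step 9: on WHITE (6,2): turn R to N, flip to black, move to (5,2). |black|=8
Step 10: on BLACK (5,2): turn L to W, flip to white, move to (5,1). |black|=7
Step 11: on WHITE (5,1): turn R to N, flip to black, move to (4,1). |black|=8
Step 12: on WHITE (4,1): turn R to E, flip to black, move to (4,2). |black|=9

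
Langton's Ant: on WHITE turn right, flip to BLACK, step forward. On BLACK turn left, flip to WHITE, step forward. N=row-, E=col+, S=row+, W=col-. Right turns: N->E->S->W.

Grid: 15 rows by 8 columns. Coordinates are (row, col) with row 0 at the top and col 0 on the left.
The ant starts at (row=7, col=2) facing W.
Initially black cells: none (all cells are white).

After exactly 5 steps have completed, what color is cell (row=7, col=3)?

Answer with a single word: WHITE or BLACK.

Step 1: on WHITE (7,2): turn R to N, flip to black, move to (6,2). |black|=1
Step 2: on WHITE (6,2): turn R to E, flip to black, move to (6,3). |black|=2
Step 3: on WHITE (6,3): turn R to S, flip to black, move to (7,3). |black|=3
Step 4: on WHITE (7,3): turn R to W, flip to black, move to (7,2). |black|=4
Step 5: on BLACK (7,2): turn L to S, flip to white, move to (8,2). |black|=3

Answer: BLACK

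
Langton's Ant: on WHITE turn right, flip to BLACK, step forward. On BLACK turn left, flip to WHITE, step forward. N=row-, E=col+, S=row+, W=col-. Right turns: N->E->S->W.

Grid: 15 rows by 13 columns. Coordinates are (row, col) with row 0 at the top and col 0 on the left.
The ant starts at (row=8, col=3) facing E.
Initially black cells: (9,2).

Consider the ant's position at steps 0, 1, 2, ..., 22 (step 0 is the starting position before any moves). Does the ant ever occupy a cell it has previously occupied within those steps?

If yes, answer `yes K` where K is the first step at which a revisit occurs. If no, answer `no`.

Answer: yes 6

Derivation:
Step 1: on WHITE (8,3): turn R to S, flip to black, move to (9,3). |black|=2 — new cell
Step 2: on WHITE (9,3): turn R to W, flip to black, move to (9,2). |black|=3 — new cell
Step 3: on BLACK (9,2): turn L to S, flip to white, move to (10,2). |black|=2 — new cell
Step 4: on WHITE (10,2): turn R to W, flip to black, move to (10,1). |black|=3 — new cell
Step 5: on WHITE (10,1): turn R to N, flip to black, move to (9,1). |black|=4 — new cell
Step 6: on WHITE (9,1): turn R to E, flip to black, move to (9,2). |black|=5 — REVISIT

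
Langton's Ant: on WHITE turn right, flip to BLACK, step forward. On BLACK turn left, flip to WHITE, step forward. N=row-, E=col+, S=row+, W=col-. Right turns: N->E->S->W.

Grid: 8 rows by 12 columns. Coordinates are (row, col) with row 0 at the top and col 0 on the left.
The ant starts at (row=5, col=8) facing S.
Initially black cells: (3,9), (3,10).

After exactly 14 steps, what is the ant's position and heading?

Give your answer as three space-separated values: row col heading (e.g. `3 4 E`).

Answer: 4 9 N

Derivation:
Step 1: on WHITE (5,8): turn R to W, flip to black, move to (5,7). |black|=3
Step 2: on WHITE (5,7): turn R to N, flip to black, move to (4,7). |black|=4
Step 3: on WHITE (4,7): turn R to E, flip to black, move to (4,8). |black|=5
Step 4: on WHITE (4,8): turn R to S, flip to black, move to (5,8). |black|=6
Step 5: on BLACK (5,8): turn L to E, flip to white, move to (5,9). |black|=5
Step 6: on WHITE (5,9): turn R to S, flip to black, move to (6,9). |black|=6
Step 7: on WHITE (6,9): turn R to W, flip to black, move to (6,8). |black|=7
Step 8: on WHITE (6,8): turn R to N, flip to black, move to (5,8). |black|=8
Step 9: on WHITE (5,8): turn R to E, flip to black, move to (5,9). |black|=9
Step 10: on BLACK (5,9): turn L to N, flip to white, move to (4,9). |black|=8
Step 11: on WHITE (4,9): turn R to E, flip to black, move to (4,10). |black|=9
Step 12: on WHITE (4,10): turn R to S, flip to black, move to (5,10). |black|=10
Step 13: on WHITE (5,10): turn R to W, flip to black, move to (5,9). |black|=11
Step 14: on WHITE (5,9): turn R to N, flip to black, move to (4,9). |black|=12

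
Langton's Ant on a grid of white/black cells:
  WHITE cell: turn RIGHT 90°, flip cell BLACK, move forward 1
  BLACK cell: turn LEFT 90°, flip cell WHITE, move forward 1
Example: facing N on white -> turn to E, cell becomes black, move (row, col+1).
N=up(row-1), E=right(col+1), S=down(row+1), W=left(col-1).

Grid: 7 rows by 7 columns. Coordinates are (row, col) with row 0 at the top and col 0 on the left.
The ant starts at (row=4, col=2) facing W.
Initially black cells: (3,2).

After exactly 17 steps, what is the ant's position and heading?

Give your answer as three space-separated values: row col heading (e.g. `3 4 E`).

Answer: 5 0 S

Derivation:
Step 1: on WHITE (4,2): turn R to N, flip to black, move to (3,2). |black|=2
Step 2: on BLACK (3,2): turn L to W, flip to white, move to (3,1). |black|=1
Step 3: on WHITE (3,1): turn R to N, flip to black, move to (2,1). |black|=2
Step 4: on WHITE (2,1): turn R to E, flip to black, move to (2,2). |black|=3
Step 5: on WHITE (2,2): turn R to S, flip to black, move to (3,2). |black|=4
Step 6: on WHITE (3,2): turn R to W, flip to black, move to (3,1). |black|=5
Step 7: on BLACK (3,1): turn L to S, flip to white, move to (4,1). |black|=4
Step 8: on WHITE (4,1): turn R to W, flip to black, move to (4,0). |black|=5
Step 9: on WHITE (4,0): turn R to N, flip to black, move to (3,0). |black|=6
Step 10: on WHITE (3,0): turn R to E, flip to black, move to (3,1). |black|=7
Step 11: on WHITE (3,1): turn R to S, flip to black, move to (4,1). |black|=8
Step 12: on BLACK (4,1): turn L to E, flip to white, move to (4,2). |black|=7
Step 13: on BLACK (4,2): turn L to N, flip to white, move to (3,2). |black|=6
Step 14: on BLACK (3,2): turn L to W, flip to white, move to (3,1). |black|=5
Step 15: on BLACK (3,1): turn L to S, flip to white, move to (4,1). |black|=4
Step 16: on WHITE (4,1): turn R to W, flip to black, move to (4,0). |black|=5
Step 17: on BLACK (4,0): turn L to S, flip to white, move to (5,0). |black|=4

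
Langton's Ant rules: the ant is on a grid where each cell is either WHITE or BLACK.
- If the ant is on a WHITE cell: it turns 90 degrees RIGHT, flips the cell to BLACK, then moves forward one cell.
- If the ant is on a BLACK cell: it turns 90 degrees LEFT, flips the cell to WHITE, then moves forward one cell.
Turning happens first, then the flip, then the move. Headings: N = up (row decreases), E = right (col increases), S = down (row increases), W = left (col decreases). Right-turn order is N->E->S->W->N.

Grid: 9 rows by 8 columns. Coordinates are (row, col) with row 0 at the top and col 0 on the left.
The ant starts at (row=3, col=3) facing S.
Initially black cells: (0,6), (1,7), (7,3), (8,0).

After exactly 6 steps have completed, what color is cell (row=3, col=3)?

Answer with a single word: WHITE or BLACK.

Answer: WHITE

Derivation:
Step 1: on WHITE (3,3): turn R to W, flip to black, move to (3,2). |black|=5
Step 2: on WHITE (3,2): turn R to N, flip to black, move to (2,2). |black|=6
Step 3: on WHITE (2,2): turn R to E, flip to black, move to (2,3). |black|=7
Step 4: on WHITE (2,3): turn R to S, flip to black, move to (3,3). |black|=8
Step 5: on BLACK (3,3): turn L to E, flip to white, move to (3,4). |black|=7
Step 6: on WHITE (3,4): turn R to S, flip to black, move to (4,4). |black|=8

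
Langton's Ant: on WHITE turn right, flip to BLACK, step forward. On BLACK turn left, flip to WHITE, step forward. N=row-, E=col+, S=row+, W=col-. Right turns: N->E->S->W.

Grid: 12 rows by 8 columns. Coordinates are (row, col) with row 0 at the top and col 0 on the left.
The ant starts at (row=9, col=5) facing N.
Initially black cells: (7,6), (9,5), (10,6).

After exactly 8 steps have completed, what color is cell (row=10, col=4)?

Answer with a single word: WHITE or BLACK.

Step 1: on BLACK (9,5): turn L to W, flip to white, move to (9,4). |black|=2
Step 2: on WHITE (9,4): turn R to N, flip to black, move to (8,4). |black|=3
Step 3: on WHITE (8,4): turn R to E, flip to black, move to (8,5). |black|=4
Step 4: on WHITE (8,5): turn R to S, flip to black, move to (9,5). |black|=5
Step 5: on WHITE (9,5): turn R to W, flip to black, move to (9,4). |black|=6
Step 6: on BLACK (9,4): turn L to S, flip to white, move to (10,4). |black|=5
Step 7: on WHITE (10,4): turn R to W, flip to black, move to (10,3). |black|=6
Step 8: on WHITE (10,3): turn R to N, flip to black, move to (9,3). |black|=7

Answer: BLACK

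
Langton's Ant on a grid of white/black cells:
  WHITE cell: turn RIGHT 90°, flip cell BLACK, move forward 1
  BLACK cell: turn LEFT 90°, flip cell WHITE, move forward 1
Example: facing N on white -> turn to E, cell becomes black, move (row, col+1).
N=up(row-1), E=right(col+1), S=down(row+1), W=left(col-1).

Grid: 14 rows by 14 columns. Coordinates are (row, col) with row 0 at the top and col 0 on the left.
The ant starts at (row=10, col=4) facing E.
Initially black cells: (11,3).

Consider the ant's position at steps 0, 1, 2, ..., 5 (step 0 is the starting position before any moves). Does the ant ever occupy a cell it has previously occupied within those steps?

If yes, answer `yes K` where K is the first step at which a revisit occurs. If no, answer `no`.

Answer: no

Derivation:
Step 1: on WHITE (10,4): turn R to S, flip to black, move to (11,4). |black|=2 — new cell
Step 2: on WHITE (11,4): turn R to W, flip to black, move to (11,3). |black|=3 — new cell
Step 3: on BLACK (11,3): turn L to S, flip to white, move to (12,3). |black|=2 — new cell
Step 4: on WHITE (12,3): turn R to W, flip to black, move to (12,2). |black|=3 — new cell
Step 5: on WHITE (12,2): turn R to N, flip to black, move to (11,2). |black|=4 — new cell
No revisit within 5 steps.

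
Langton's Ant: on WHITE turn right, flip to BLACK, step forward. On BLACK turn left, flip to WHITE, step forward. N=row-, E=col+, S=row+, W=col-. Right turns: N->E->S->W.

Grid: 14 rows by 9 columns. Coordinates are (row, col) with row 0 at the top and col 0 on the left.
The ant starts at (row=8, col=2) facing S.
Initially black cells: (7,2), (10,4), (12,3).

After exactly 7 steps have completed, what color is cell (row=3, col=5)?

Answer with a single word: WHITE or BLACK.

Step 1: on WHITE (8,2): turn R to W, flip to black, move to (8,1). |black|=4
Step 2: on WHITE (8,1): turn R to N, flip to black, move to (7,1). |black|=5
Step 3: on WHITE (7,1): turn R to E, flip to black, move to (7,2). |black|=6
Step 4: on BLACK (7,2): turn L to N, flip to white, move to (6,2). |black|=5
Step 5: on WHITE (6,2): turn R to E, flip to black, move to (6,3). |black|=6
Step 6: on WHITE (6,3): turn R to S, flip to black, move to (7,3). |black|=7
Step 7: on WHITE (7,3): turn R to W, flip to black, move to (7,2). |black|=8

Answer: WHITE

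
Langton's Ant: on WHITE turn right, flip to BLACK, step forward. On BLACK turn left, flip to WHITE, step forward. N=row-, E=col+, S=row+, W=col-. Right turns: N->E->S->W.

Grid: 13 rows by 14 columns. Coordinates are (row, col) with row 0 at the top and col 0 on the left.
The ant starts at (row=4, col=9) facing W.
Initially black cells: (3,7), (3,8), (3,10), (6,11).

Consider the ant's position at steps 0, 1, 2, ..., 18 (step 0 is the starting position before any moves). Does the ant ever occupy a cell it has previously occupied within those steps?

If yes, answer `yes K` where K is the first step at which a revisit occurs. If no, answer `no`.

Step 1: on WHITE (4,9): turn R to N, flip to black, move to (3,9). |black|=5 — new cell
Step 2: on WHITE (3,9): turn R to E, flip to black, move to (3,10). |black|=6 — new cell
Step 3: on BLACK (3,10): turn L to N, flip to white, move to (2,10). |black|=5 — new cell
Step 4: on WHITE (2,10): turn R to E, flip to black, move to (2,11). |black|=6 — new cell
Step 5: on WHITE (2,11): turn R to S, flip to black, move to (3,11). |black|=7 — new cell
Step 6: on WHITE (3,11): turn R to W, flip to black, move to (3,10). |black|=8 — REVISIT

Answer: yes 6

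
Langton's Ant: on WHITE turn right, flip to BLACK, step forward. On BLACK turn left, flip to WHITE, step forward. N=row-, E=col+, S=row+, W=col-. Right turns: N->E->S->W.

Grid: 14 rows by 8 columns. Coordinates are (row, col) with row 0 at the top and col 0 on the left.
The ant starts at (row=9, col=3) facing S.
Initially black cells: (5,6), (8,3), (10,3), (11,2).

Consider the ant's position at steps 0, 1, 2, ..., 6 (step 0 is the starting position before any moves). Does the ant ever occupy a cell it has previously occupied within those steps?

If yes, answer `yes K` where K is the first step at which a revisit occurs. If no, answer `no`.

Answer: no

Derivation:
Step 1: on WHITE (9,3): turn R to W, flip to black, move to (9,2). |black|=5 — new cell
Step 2: on WHITE (9,2): turn R to N, flip to black, move to (8,2). |black|=6 — new cell
Step 3: on WHITE (8,2): turn R to E, flip to black, move to (8,3). |black|=7 — new cell
Step 4: on BLACK (8,3): turn L to N, flip to white, move to (7,3). |black|=6 — new cell
Step 5: on WHITE (7,3): turn R to E, flip to black, move to (7,4). |black|=7 — new cell
Step 6: on WHITE (7,4): turn R to S, flip to black, move to (8,4). |black|=8 — new cell
No revisit within 6 steps.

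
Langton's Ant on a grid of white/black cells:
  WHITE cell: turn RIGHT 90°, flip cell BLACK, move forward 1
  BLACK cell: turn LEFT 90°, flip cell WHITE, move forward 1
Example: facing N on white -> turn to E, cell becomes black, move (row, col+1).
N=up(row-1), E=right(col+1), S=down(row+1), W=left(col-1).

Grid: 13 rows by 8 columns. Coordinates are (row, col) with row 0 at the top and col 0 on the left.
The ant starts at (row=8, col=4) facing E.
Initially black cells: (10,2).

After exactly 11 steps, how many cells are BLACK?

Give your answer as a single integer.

Answer: 8

Derivation:
Step 1: on WHITE (8,4): turn R to S, flip to black, move to (9,4). |black|=2
Step 2: on WHITE (9,4): turn R to W, flip to black, move to (9,3). |black|=3
Step 3: on WHITE (9,3): turn R to N, flip to black, move to (8,3). |black|=4
Step 4: on WHITE (8,3): turn R to E, flip to black, move to (8,4). |black|=5
Step 5: on BLACK (8,4): turn L to N, flip to white, move to (7,4). |black|=4
Step 6: on WHITE (7,4): turn R to E, flip to black, move to (7,5). |black|=5
Step 7: on WHITE (7,5): turn R to S, flip to black, move to (8,5). |black|=6
Step 8: on WHITE (8,5): turn R to W, flip to black, move to (8,4). |black|=7
Step 9: on WHITE (8,4): turn R to N, flip to black, move to (7,4). |black|=8
Step 10: on BLACK (7,4): turn L to W, flip to white, move to (7,3). |black|=7
Step 11: on WHITE (7,3): turn R to N, flip to black, move to (6,3). |black|=8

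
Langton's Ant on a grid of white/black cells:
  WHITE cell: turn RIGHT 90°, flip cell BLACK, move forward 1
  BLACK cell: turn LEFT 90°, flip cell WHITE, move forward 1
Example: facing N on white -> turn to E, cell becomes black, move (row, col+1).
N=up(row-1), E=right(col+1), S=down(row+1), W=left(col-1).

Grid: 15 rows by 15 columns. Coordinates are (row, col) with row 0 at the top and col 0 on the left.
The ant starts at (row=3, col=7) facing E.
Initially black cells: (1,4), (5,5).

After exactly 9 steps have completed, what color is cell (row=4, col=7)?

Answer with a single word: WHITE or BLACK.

Answer: BLACK

Derivation:
Step 1: on WHITE (3,7): turn R to S, flip to black, move to (4,7). |black|=3
Step 2: on WHITE (4,7): turn R to W, flip to black, move to (4,6). |black|=4
Step 3: on WHITE (4,6): turn R to N, flip to black, move to (3,6). |black|=5
Step 4: on WHITE (3,6): turn R to E, flip to black, move to (3,7). |black|=6
Step 5: on BLACK (3,7): turn L to N, flip to white, move to (2,7). |black|=5
Step 6: on WHITE (2,7): turn R to E, flip to black, move to (2,8). |black|=6
Step 7: on WHITE (2,8): turn R to S, flip to black, move to (3,8). |black|=7
Step 8: on WHITE (3,8): turn R to W, flip to black, move to (3,7). |black|=8
Step 9: on WHITE (3,7): turn R to N, flip to black, move to (2,7). |black|=9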